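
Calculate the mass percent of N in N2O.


M(N2O) = 2×14.01 + 1×16.0 = 44.02 g/mol
Mass of N = 2 × 14.01 = 28.02 g/mol
% N = 28.02/44.02 × 100 = 63.65%

63.65%


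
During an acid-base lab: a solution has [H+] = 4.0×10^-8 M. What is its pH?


pH = -log10([H+]) = -log10(4.0×10^-8)
= 8 - log10(4.0)
= 8 - 0.6
= 7.4

7.4


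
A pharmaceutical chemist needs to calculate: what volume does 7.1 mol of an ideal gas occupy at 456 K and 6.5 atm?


PV = nRT  (R = 0.08206 L·atm/(mol·K))
V = nRT/P = 7.1×0.08206×456/6.5
= 40.873 L

40.873 L


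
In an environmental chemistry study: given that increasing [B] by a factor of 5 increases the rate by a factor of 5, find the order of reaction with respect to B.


rate ∝ [B]^n
5^n = 5 → n = 1
Order in B: 1

1


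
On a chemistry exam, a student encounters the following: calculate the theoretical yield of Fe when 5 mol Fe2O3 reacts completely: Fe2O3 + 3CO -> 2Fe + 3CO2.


Mole ratio Fe:Fe2O3 = 2:1
n(Fe) = 5 × 2/1 = 10.000 mol
mass = 10.000 × 55.85 = 558.5 g

558.5 g


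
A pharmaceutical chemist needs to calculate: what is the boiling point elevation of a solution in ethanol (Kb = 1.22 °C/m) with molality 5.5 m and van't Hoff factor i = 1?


ΔTb = Kb × m × i
= 1.22 × 5.5 × 1
= 6.71 °C

6.71 °C


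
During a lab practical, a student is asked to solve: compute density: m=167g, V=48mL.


ρ = mass/volume
= 167/48
= 3.479 g/mL

3.479 g/mL


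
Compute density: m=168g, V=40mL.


ρ = mass/volume
= 168/40
= 4.2 g/mL

4.2 g/mL


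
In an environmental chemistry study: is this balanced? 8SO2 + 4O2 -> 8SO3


Equation: 8SO2 + 4O2 -> 8SO3
Check atoms: O: 24=24, S: 8=8
Balanced

Yes, balanced


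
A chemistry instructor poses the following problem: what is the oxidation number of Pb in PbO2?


x + 2(-2) = 0, so x = +4
Oxidation number: +4

+4


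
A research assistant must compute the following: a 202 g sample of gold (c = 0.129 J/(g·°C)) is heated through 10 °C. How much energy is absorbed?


q = mcΔT = 202 × 0.129 × 10
= 260.58 J

260.58 J


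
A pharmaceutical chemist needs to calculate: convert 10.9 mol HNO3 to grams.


M(HNO3) = 63.02 g/mol
mass = n × M = 10.9 × 63.02 = 686.92 g

686.92 g


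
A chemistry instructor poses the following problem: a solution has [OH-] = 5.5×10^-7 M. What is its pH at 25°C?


pOH = -log10([OH-]) = -log10(5.5×10^-7)
= 7 - log10(5.5) = 6.26
pH = 14 - pOH = 14 - 6.26 = 7.74

7.74


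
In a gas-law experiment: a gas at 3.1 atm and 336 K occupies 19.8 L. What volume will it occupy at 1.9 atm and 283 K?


P1V1/T1 = P2V2/T2
V2 = P1V1T2/(T1P2)
= 3.1×19.8×283/(336×1.9)
= 27.209 L

27.209 L


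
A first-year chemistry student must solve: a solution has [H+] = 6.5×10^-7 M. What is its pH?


pH = -log10([H+]) = -log10(6.5×10^-7)
= 7 - log10(6.5)
= 7 - 0.81
= 6.19

6.19


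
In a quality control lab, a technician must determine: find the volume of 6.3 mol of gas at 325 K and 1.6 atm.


PV = nRT  (R = 0.08206 L·atm/(mol·K))
V = nRT/P = 6.3×0.08206×325/1.6
= 105.011 L

105.011 L


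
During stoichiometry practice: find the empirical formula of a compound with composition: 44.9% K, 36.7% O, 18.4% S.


Assume 100 g sample. Moles of each element:
  K: 44.9/39.1 = 1.148 mol
  O: 36.7/16.0 = 2.294 mol
  S: 18.4/32.07 = 0.574 mol
Divide by smallest (0.574):
  K: 1.148/0.574 = 2.0
  O: 2.294/0.574 = 4.0
  S: 0.574/0.574 = 1.0
Empirical formula: K2SO4

K2SO4


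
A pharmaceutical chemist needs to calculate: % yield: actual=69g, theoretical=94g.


% yield = actual/theoretical × 100
= 69/94 × 100
= 73.4%

73.4%


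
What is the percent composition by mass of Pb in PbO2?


M(PbO2) = 1×207.2 + 2×16.0 = 239.20 g/mol
Mass of Pb = 1 × 207.2 = 207.20 g/mol
% Pb = 207.20/239.20 × 100 = 86.62%

86.62%


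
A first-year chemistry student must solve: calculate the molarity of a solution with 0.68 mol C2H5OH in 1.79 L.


M = n/V = 0.68/1.79 = 0.380 mol/L

0.380 M


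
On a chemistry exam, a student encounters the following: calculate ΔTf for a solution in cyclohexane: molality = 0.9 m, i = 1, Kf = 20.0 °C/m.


ΔTf = Kf × m × i
= 20.0 × 0.9 × 1
= 18.0 °C

18.0 °C


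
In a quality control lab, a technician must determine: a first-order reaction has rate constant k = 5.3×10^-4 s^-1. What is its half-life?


t½ = ln2/k = 0.693147/(5.3×10^-4 s^-1)
= 1308 s

1308 s


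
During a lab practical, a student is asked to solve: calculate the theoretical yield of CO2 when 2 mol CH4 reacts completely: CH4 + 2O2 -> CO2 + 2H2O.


Mole ratio CO2:CH4 = 1:1
n(CO2) = 2 × 1/1 = 2.000 mol
mass = 2.000 × 44.01 = 88.02 g

88.02 g


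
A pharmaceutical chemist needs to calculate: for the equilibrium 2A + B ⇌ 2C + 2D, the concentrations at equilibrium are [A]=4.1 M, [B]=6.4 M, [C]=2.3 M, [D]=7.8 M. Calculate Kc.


Kc = [C]^2[D]^2/([A]^2[B])
= (2.3^2 × 7.8^2)/(4.1^2 × 6.4^1)
= 321.8436/107.584
= 2.992

2.992


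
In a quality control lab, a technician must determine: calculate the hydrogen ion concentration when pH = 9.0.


[H+] = 10^(-pH) = 10^(-9.0)
= 1.0×10^-9 M

1.0×10^-9 M


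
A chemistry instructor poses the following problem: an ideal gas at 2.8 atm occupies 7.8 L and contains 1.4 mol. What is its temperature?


PV = nRT  (R = 0.08206 L·atm/(mol·K))
T = PV/(nR) = 2.8×7.8/(1.4×0.08206)
= 21.84/0.114884
= 190.10 K

190.10 K


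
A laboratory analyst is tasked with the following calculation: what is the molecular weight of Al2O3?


M(Al2O3) = 2×26.98 + 3×16.0
= 53.96 + 48.0
= 101.96 g/mol

101.96 g/mol


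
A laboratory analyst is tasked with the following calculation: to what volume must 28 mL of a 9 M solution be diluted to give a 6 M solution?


C1V1 = C2V2
9 × 28 = 6 × V2
V2 = 252/6 = 42.0 mL

42.0 mL


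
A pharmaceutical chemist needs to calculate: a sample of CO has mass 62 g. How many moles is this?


M(CO) = 28.01 g/mol
n = mass/M = 62/28.01 = 2.2135 mol

2.2135 mol


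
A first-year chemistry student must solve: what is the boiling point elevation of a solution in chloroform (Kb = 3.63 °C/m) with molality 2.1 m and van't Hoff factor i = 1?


ΔTb = Kb × m × i
= 3.63 × 2.1 × 1
= 7.623 °C

7.623 °C


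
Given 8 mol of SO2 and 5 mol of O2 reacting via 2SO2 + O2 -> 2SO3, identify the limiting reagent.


Mole ratio available / coefficient:
  SO2: 8/2 = 4.000
  O2: 5/1 = 5.000
Smaller ratio is limiting.

SO2


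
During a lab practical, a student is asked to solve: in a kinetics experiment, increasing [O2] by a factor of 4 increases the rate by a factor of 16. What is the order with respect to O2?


rate ∝ [O2]^n
4^n = 16 → n = 2
Order in O2: 2

2


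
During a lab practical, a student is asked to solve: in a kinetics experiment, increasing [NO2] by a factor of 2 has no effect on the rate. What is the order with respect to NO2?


rate ∝ [NO2]^n
rate ∝ [NO2]^0
Order in NO2: 0

0


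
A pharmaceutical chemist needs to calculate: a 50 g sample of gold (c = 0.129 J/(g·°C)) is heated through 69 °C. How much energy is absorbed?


q = mcΔT = 50 × 0.129 × 69
= 445.05 J

445.05 J


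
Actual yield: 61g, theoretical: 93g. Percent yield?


% yield = actual/theoretical × 100
= 61/93 × 100
= 65.59%

65.59%


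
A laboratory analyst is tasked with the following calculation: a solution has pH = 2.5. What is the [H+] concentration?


[H+] = 10^(-pH) = 10^(-2.5)
= 3.16×10^-3 M

3.16×10^-3 M


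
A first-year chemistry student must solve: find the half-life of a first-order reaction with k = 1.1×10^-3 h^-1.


t½ = ln2/k = 0.693147/(1.1×10^-3 h^-1)
= 630.1 h

630.1 h


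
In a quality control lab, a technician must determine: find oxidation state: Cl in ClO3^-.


x + 3(-2) = -1, so x = +5
Oxidation number: +5

+5


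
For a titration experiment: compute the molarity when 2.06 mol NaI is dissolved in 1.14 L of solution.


M = n/V = 2.06/1.14 = 1.807 mol/L

1.807 M


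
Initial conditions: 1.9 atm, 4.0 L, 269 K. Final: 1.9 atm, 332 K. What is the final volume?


P1V1/T1 = P2V2/T2
V2 = P1V1T2/(T1P2)
= 1.9×4.0×332/(269×1.9)
= 4.937 L

4.937 L


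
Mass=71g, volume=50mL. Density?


ρ = mass/volume
= 71/50
= 1.42 g/mL

1.42 g/mL


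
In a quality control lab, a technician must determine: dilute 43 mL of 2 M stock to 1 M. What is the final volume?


C1V1 = C2V2
2 × 43 = 1 × V2
V2 = 86/1 = 86.0 mL

86.0 mL


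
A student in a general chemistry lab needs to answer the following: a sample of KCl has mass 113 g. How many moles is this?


M(KCl) = 74.55 g/mol
n = mass/M = 113/74.55 = 1.5158 mol

1.5158 mol


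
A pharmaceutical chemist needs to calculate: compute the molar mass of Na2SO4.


M(Na2SO4) = 2×22.99 + 1×32.07 + 4×16.0
= 45.98 + 32.07 + 64.0
= 142.05 g/mol

142.05 g/mol


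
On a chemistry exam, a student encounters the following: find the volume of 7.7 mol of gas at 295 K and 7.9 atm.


PV = nRT  (R = 0.08206 L·atm/(mol·K))
V = nRT/P = 7.7×0.08206×295/7.9
= 23.595 L

23.595 L


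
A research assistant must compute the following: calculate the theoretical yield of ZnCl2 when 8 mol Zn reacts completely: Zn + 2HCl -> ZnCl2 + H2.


Mole ratio ZnCl2:Zn = 1:1
n(ZnCl2) = 8 × 1/1 = 8.000 mol
mass = 8.000 × 136.28 = 1090.24 g

1090.24 g


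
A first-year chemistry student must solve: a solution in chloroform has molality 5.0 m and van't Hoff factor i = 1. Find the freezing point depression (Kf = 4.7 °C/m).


ΔTf = Kf × m × i
= 4.7 × 5.0 × 1
= 23.5 °C

23.5 °C


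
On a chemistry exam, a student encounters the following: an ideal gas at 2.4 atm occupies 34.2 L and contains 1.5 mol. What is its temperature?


PV = nRT  (R = 0.08206 L·atm/(mol·K))
T = PV/(nR) = 2.4×34.2/(1.5×0.08206)
= 82.08/0.123090
= 666.83 K

666.83 K


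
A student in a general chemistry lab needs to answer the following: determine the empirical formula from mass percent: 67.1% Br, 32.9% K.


Assume 100 g sample. Moles of each element:
  Br: 67.1/79.9 = 0.84 mol
  K: 32.9/39.1 = 0.841 mol
Divide by smallest (0.84):
  Br: 0.84/0.84 = 1.0
  K: 0.841/0.84 = 1.0
Empirical formula: KBr

KBr


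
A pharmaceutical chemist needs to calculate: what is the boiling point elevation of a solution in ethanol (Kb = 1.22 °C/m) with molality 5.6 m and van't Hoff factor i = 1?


ΔTb = Kb × m × i
= 1.22 × 5.6 × 1
= 6.832 °C

6.832 °C


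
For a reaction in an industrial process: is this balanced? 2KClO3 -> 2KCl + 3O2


Equation: 2KClO3 -> 2KCl + 3O2
Check atoms: Cl: 2=2, K: 2=2, O: 6=6
Balanced

Yes, balanced


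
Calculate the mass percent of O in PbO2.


M(PbO2) = 1×207.2 + 2×16.0 = 239.20 g/mol
Mass of O = 2 × 16.0 = 32.00 g/mol
% O = 32.00/239.20 × 100 = 13.38%

13.38%


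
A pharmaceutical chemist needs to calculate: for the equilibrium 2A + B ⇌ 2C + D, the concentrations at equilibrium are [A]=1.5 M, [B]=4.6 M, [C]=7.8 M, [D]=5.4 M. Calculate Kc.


Kc = [C]^2[D]/([A]^2[B])
= (7.8^2 × 5.4^1)/(1.5^2 × 4.6^1)
= 328.536/10.35
= 31.74

31.74


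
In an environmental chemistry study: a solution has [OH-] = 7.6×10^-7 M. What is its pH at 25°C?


pOH = -log10([OH-]) = -log10(7.6×10^-7)
= 7 - log10(7.6) = 6.12
pH = 14 - pOH = 14 - 6.12 = 7.88

7.88


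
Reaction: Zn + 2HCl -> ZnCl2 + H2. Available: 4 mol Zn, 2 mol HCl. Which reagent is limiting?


Mole ratio available / coefficient:
  Zn: 4/1 = 4.000
  HCl: 2/2 = 1.000
Smaller ratio is limiting.

HCl


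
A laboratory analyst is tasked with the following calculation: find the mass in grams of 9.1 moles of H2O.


M(H2O) = 18.02 g/mol
mass = n × M = 9.1 × 18.02 = 163.98 g

163.98 g


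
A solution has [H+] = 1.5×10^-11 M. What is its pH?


pH = -log10([H+]) = -log10(1.5×10^-11)
= 11 - log10(1.5)
= 11 - 0.18
= 10.82

10.82


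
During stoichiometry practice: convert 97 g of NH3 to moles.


M(NH3) = 17.03 g/mol
n = mass/M = 97/17.03 = 5.6958 mol

5.6958 mol


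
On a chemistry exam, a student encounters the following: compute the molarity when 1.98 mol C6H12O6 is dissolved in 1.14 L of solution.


M = n/V = 1.98/1.14 = 1.737 mol/L

1.737 M


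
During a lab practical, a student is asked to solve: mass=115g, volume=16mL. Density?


ρ = mass/volume
= 115/16
= 7.188 g/mL

7.188 g/mL


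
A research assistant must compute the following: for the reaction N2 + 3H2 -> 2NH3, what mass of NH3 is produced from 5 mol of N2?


Mole ratio NH3:N2 = 2:1
n(NH3) = 5 × 2/1 = 10.000 mol
mass = 10.000 × 17.03 = 170.3 g

170.3 g


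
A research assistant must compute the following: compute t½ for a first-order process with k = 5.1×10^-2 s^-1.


t½ = ln2/k = 0.693147/(5.1×10^-2 s^-1)
= 13.59 s

13.59 s


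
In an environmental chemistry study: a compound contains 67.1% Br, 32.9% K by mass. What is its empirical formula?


Assume 100 g sample. Moles of each element:
  Br: 67.1/79.9 = 0.84 mol
  K: 32.9/39.1 = 0.841 mol
Divide by smallest (0.84):
  Br: 0.84/0.84 = 1.0
  K: 0.841/0.84 = 1.0
Empirical formula: KBr

KBr


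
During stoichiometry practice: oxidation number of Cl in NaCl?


halide: -1
Oxidation number: -1

-1


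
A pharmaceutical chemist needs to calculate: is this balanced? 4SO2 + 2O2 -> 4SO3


Equation: 4SO2 + 2O2 -> 4SO3
Check atoms: O: 12=12, S: 4=4
Balanced

Yes, balanced


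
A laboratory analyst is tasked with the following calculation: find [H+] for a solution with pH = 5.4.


[H+] = 10^(-pH) = 10^(-5.4)
= 3.98×10^-6 M

3.98×10^-6 M


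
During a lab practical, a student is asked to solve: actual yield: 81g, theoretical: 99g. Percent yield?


% yield = actual/theoretical × 100
= 81/99 × 100
= 81.82%

81.82%


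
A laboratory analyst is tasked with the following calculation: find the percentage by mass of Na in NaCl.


M(NaCl) = 1×22.99 + 1×35.45 = 58.44 g/mol
Mass of Na = 1 × 22.99 = 22.99 g/mol
% Na = 22.99/58.44 × 100 = 39.34%

39.34%


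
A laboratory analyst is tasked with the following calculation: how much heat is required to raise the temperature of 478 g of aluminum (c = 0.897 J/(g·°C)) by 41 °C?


q = mcΔT = 478 × 0.897 × 41
= 17579.41 J

17579.41 J


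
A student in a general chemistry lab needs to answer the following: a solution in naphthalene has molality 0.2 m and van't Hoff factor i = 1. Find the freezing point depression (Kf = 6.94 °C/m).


ΔTf = Kf × m × i
= 6.94 × 0.2 × 1
= 1.388 °C

1.388 °C


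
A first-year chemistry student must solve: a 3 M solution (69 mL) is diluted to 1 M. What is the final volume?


C1V1 = C2V2
3 × 69 = 1 × V2
V2 = 207/1 = 207.0 mL

207.0 mL


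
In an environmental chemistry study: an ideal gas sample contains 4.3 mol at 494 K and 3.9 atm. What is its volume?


PV = nRT  (R = 0.08206 L·atm/(mol·K))
V = nRT/P = 4.3×0.08206×494/3.9
= 44.695 L

44.695 L


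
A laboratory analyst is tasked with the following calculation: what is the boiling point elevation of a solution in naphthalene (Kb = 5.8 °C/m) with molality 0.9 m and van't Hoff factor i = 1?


ΔTb = Kb × m × i
= 5.8 × 0.9 × 1
= 5.22 °C

5.22 °C


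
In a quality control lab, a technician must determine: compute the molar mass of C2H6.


M(C2H6) = 2×12.01 + 6×1.008
= 24.02 + 6.05
= 30.07 g/mol

30.07 g/mol


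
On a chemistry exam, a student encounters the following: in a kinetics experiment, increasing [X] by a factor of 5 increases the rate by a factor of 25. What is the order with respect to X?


rate ∝ [X]^n
5^n = 25 → n = 2
Order in X: 2

2


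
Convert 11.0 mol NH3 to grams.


M(NH3) = 17.03 g/mol
mass = n × M = 11.0 × 17.03 = 187.33 g

187.33 g


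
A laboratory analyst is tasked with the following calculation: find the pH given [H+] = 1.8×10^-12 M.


pH = -log10([H+]) = -log10(1.8×10^-12)
= 12 - log10(1.8)
= 12 - 0.26
= 11.74

11.74


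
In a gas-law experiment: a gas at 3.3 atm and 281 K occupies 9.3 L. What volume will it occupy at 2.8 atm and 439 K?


P1V1/T1 = P2V2/T2
V2 = P1V1T2/(T1P2)
= 3.3×9.3×439/(281×2.8)
= 17.124 L

17.124 L


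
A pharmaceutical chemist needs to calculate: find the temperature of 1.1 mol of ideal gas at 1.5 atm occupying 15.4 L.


PV = nRT  (R = 0.08206 L·atm/(mol·K))
T = PV/(nR) = 1.5×15.4/(1.1×0.08206)
= 23.10/0.090266
= 255.91 K

255.91 K


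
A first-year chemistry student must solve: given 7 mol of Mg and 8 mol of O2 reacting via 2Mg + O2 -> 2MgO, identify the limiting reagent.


Mole ratio available / coefficient:
  Mg: 7/2 = 3.500
  O2: 8/1 = 8.000
Smaller ratio is limiting.

Mg


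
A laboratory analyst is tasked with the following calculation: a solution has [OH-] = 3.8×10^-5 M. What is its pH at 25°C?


pOH = -log10([OH-]) = -log10(3.8×10^-5)
= 5 - log10(3.8) = 4.42
pH = 14 - pOH = 14 - 4.42 = 9.58

9.58


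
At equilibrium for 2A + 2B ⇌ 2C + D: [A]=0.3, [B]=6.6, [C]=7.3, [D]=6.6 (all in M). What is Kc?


Kc = [C]^2[D]/([A]^2[B]^2)
= (7.3^2 × 6.6^1)/(0.3^2 × 6.6^2)
= 351.714/3.9204
= 89.71

89.71


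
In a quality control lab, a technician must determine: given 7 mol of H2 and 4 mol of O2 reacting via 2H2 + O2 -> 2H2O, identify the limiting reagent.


Mole ratio available / coefficient:
  H2: 7/2 = 3.500
  O2: 4/1 = 4.000
Smaller ratio is limiting.

H2


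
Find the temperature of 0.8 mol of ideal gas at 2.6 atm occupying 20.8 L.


PV = nRT  (R = 0.08206 L·atm/(mol·K))
T = PV/(nR) = 2.6×20.8/(0.8×0.08206)
= 54.08/0.065648
= 823.79 K

823.79 K


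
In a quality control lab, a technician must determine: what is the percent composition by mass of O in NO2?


M(NO2) = 1×14.01 + 2×16.0 = 46.01 g/mol
Mass of O = 2 × 16.0 = 32.00 g/mol
% O = 32.00/46.01 × 100 = 69.55%

69.55%


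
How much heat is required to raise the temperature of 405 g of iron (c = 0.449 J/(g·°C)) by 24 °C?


q = mcΔT = 405 × 0.449 × 24
= 4364.28 J

4364.28 J


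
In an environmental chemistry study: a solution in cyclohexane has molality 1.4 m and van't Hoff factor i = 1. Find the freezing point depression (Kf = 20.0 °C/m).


ΔTf = Kf × m × i
= 20.0 × 1.4 × 1
= 28.0 °C

28.0 °C


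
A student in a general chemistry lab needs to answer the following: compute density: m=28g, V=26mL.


ρ = mass/volume
= 28/26
= 1.077 g/mL

1.077 g/mL


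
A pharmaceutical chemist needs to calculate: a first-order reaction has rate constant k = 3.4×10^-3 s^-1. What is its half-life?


t½ = ln2/k = 0.693147/(3.4×10^-3 s^-1)
= 203.9 s

203.9 s


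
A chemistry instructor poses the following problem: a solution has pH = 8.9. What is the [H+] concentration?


[H+] = 10^(-pH) = 10^(-8.9)
= 1.26×10^-9 M

1.26×10^-9 M


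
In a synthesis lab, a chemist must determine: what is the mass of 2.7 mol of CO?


M(CO) = 28.01 g/mol
mass = n × M = 2.7 × 28.01 = 75.63 g

75.63 g


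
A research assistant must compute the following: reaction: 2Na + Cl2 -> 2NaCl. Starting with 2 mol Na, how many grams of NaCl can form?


Mole ratio NaCl:Na = 2:2
n(NaCl) = 2 × 2/2 = 2.000 mol
mass = 2.000 × 58.44 = 116.88 g

116.88 g


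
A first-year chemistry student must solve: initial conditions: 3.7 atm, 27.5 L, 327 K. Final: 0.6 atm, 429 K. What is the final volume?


P1V1/T1 = P2V2/T2
V2 = P1V1T2/(T1P2)
= 3.7×27.5×429/(327×0.6)
= 222.481 L

222.481 L


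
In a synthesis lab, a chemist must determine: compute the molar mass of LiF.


M(LiF) = 1×6.94 + 1×19.0
= 6.94 + 19.0
= 25.94 g/mol

25.94 g/mol


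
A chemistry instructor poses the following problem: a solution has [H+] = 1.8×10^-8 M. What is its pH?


pH = -log10([H+]) = -log10(1.8×10^-8)
= 8 - log10(1.8)
= 8 - 0.26
= 7.74

7.74


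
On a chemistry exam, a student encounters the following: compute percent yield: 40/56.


% yield = actual/theoretical × 100
= 40/56 × 100
= 71.43%

71.43%


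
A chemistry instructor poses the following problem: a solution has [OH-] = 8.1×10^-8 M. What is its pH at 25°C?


pOH = -log10([OH-]) = -log10(8.1×10^-8)
= 8 - log10(8.1) = 7.09
pH = 14 - pOH = 14 - 7.09 = 6.91

6.91


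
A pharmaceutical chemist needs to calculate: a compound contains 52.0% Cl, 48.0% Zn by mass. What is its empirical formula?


Assume 100 g sample. Moles of each element:
  Cl: 52.0/35.45 = 1.467 mol
  Zn: 48.0/65.38 = 0.734 mol
Divide by smallest (0.734):
  Cl: 1.467/0.734 = 2.0
  Zn: 0.734/0.734 = 1.0
Empirical formula: ZnCl2

ZnCl2


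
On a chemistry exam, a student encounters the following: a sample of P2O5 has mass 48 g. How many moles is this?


M(P2O5) = 141.94 g/mol
n = mass/M = 48/141.94 = 0.3382 mol

0.3382 mol


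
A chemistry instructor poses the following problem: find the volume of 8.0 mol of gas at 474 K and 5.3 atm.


PV = nRT  (R = 0.08206 L·atm/(mol·K))
V = nRT/P = 8.0×0.08206×474/5.3
= 58.712 L

58.712 L


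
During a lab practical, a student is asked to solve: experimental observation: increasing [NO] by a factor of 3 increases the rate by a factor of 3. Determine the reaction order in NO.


rate ∝ [NO]^n
3^n = 3 → n = 1
Order in NO: 1

1


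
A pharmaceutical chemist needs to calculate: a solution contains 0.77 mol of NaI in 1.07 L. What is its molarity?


M = n/V = 0.77/1.07 = 0.720 mol/L

0.720 M


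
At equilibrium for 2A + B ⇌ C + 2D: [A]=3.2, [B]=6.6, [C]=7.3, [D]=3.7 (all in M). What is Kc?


Kc = [C][D]^2/([A]^2[B])
= (7.3^1 × 3.7^2)/(3.2^2 × 6.6^1)
= 99.937/67.584
= 1.479

1.479


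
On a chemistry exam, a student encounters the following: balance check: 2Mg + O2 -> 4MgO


Equation: 2Mg + O2 -> 4MgO
Check atoms: Mg: 2≠4, O: 2≠4
Not balanced

No, not balanced


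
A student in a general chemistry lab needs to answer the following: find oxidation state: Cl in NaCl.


halide: -1
Oxidation number: -1

-1


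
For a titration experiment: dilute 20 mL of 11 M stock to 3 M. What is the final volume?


C1V1 = C2V2
11 × 20 = 3 × V2
V2 = 220/3 = 73.33 mL

73.33 mL


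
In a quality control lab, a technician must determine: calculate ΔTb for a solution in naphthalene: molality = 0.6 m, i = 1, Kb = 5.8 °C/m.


ΔTb = Kb × m × i
= 5.8 × 0.6 × 1
= 3.48 °C

3.48 °C


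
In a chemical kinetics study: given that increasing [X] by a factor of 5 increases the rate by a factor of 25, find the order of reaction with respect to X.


rate ∝ [X]^n
5^n = 25 → n = 2
Order in X: 2

2


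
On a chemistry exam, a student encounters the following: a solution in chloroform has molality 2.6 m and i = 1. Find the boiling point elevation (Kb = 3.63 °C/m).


ΔTb = Kb × m × i
= 3.63 × 2.6 × 1
= 9.438 °C

9.438 °C


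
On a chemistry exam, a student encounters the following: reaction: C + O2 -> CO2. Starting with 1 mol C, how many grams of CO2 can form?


Mole ratio CO2:C = 1:1
n(CO2) = 1 × 1/1 = 1.000 mol
mass = 1.000 × 44.01 = 44.01 g

44.01 g


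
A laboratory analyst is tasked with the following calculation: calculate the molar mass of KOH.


M(KOH) = 1×39.1 + 1×16.0 + 1×1.008
= 39.1 + 16.0 + 1.01
= 56.11 g/mol

56.11 g/mol


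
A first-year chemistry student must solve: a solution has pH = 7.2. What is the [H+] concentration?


[H+] = 10^(-pH) = 10^(-7.2)
= 6.31×10^-8 M

6.31×10^-8 M


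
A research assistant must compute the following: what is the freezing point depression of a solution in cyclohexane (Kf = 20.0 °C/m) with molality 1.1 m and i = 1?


ΔTf = Kf × m × i
= 20.0 × 1.1 × 1
= 22.0 °C

22.0 °C


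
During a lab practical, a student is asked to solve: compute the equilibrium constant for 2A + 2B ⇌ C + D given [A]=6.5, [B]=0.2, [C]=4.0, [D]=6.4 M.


Kc = [C][D]/([A]^2[B]^2)
= (4.0^1 × 6.4^1)/(6.5^2 × 0.2^2)
= 25.6/1.69
= 15.15

15.15


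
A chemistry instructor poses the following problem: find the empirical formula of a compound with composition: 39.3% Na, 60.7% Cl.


Assume 100 g sample. Moles of each element:
  Na: 39.3/22.99 = 1.709 mol
  Cl: 60.7/35.45 = 1.712 mol
Divide by smallest (1.709):
  Na: 1.709/1.709 = 1.0
  Cl: 1.712/1.709 = 1.0
Empirical formula: NaCl

NaCl


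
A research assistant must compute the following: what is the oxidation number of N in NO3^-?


x + 3(-2) = -1, so x = +5
Oxidation number: +5

+5


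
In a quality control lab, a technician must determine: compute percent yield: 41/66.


% yield = actual/theoretical × 100
= 41/66 × 100
= 62.12%

62.12%


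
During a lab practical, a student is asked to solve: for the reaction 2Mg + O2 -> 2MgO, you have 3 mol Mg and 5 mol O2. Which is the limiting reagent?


Mole ratio available / coefficient:
  Mg: 3/2 = 1.500
  O2: 5/1 = 5.000
Smaller ratio is limiting.

Mg


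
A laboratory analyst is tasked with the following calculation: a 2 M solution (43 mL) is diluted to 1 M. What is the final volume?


C1V1 = C2V2
2 × 43 = 1 × V2
V2 = 86/1 = 86.0 mL

86.0 mL


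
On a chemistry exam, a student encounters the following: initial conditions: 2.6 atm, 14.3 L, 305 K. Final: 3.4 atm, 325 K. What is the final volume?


P1V1/T1 = P2V2/T2
V2 = P1V1T2/(T1P2)
= 2.6×14.3×325/(305×3.4)
= 11.652 L

11.652 L


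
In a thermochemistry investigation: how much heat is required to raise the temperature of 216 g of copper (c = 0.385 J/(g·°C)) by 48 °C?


q = mcΔT = 216 × 0.385 × 48
= 3991.68 J

3991.68 J


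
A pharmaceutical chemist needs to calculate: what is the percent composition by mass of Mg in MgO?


M(MgO) = 1×24.31 + 1×16.0 = 40.31 g/mol
Mass of Mg = 1 × 24.31 = 24.31 g/mol
% Mg = 24.31/40.31 × 100 = 60.31%

60.31%


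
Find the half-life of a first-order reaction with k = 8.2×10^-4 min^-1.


t½ = ln2/k = 0.693147/(8.2×10^-4 min^-1)
= 845.3 min

845.3 min


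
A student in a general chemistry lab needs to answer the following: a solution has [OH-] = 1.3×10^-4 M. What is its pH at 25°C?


pOH = -log10([OH-]) = -log10(1.3×10^-4)
= 4 - log10(1.3) = 3.89
pH = 14 - pOH = 14 - 3.89 = 10.11

10.11


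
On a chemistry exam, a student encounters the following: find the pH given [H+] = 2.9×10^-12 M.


pH = -log10([H+]) = -log10(2.9×10^-12)
= 12 - log10(2.9)
= 12 - 0.46
= 11.54

11.54


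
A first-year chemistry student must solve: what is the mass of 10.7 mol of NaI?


M(NaI) = 149.89 g/mol
mass = n × M = 10.7 × 149.89 = 1603.82 g

1603.82 g


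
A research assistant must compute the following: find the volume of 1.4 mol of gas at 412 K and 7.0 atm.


PV = nRT  (R = 0.08206 L·atm/(mol·K))
V = nRT/P = 1.4×0.08206×412/7.0
= 6.762 L

6.762 L


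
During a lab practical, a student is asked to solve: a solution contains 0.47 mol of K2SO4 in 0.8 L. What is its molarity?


M = n/V = 0.47/0.8 = 0.588 mol/L

0.588 M


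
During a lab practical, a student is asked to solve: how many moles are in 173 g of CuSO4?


M(CuSO4) = 159.62 g/mol
n = mass/M = 173/159.62 = 1.0838 mol

1.0838 mol


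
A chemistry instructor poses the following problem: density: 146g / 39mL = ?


ρ = mass/volume
= 146/39
= 3.744 g/mL

3.744 g/mL


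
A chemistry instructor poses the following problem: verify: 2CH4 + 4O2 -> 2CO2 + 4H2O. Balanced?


Equation: 2CH4 + 4O2 -> 2CO2 + 4H2O
Check atoms: C: 2=2, H: 8=8, O: 8=8
Balanced

Yes, balanced


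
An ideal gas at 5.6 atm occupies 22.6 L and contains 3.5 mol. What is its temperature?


PV = nRT  (R = 0.08206 L·atm/(mol·K))
T = PV/(nR) = 5.6×22.6/(3.5×0.08206)
= 126.56/0.287210
= 440.65 K

440.65 K


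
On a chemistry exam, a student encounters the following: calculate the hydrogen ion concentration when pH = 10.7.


[H+] = 10^(-pH) = 10^(-10.7)
= 2.0×10^-11 M

2.0×10^-11 M


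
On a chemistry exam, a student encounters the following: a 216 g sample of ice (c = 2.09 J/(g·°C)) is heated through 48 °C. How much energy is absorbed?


q = mcΔT = 216 × 2.09 × 48
= 21669.12 J

21669.12 J


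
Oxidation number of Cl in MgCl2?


halide: -1
Oxidation number: -1

-1


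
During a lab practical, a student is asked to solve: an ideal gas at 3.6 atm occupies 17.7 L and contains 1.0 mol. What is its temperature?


PV = nRT  (R = 0.08206 L·atm/(mol·K))
T = PV/(nR) = 3.6×17.7/(1.0×0.08206)
= 63.72/0.082060
= 776.50 K

776.50 K


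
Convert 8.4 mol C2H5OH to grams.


M(C2H5OH) = 46.07 g/mol
mass = n × M = 8.4 × 46.07 = 386.99 g

386.99 g


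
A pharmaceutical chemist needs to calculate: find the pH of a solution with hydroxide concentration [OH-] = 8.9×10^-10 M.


pOH = -log10([OH-]) = -log10(8.9×10^-10)
= 10 - log10(8.9) = 9.05
pH = 14 - pOH = 14 - 9.05 = 4.95

4.95


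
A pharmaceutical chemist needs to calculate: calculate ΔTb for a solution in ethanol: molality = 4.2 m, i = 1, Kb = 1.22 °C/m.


ΔTb = Kb × m × i
= 1.22 × 4.2 × 1
= 5.124 °C

5.124 °C


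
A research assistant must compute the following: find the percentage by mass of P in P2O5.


M(P2O5) = 2×30.97 + 5×16.0 = 141.94 g/mol
Mass of P = 2 × 30.97 = 61.94 g/mol
% P = 61.94/141.94 × 100 = 43.64%

43.64%


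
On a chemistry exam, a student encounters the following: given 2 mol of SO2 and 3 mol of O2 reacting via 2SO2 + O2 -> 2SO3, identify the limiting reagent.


Mole ratio available / coefficient:
  SO2: 2/2 = 1.000
  O2: 3/1 = 3.000
Smaller ratio is limiting.

SO2


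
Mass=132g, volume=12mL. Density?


ρ = mass/volume
= 132/12
= 11.0 g/mL

11.0 g/mL


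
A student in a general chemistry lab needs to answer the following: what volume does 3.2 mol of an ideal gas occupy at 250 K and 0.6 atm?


PV = nRT  (R = 0.08206 L·atm/(mol·K))
V = nRT/P = 3.2×0.08206×250/0.6
= 109.413 L

109.413 L


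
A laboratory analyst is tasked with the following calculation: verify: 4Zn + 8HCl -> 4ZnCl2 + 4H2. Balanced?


Equation: 4Zn + 8HCl -> 4ZnCl2 + 4H2
Check atoms: Cl: 8=8, H: 8=8, Zn: 4=4
Balanced

Yes, balanced


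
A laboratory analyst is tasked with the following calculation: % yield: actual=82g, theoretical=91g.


% yield = actual/theoretical × 100
= 82/91 × 100
= 90.11%

90.11%


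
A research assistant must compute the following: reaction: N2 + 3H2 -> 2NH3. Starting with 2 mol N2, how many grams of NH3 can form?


Mole ratio NH3:N2 = 2:1
n(NH3) = 2 × 2/1 = 4.000 mol
mass = 4.000 × 17.03 = 68.12 g

68.12 g


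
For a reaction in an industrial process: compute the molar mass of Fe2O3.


M(Fe2O3) = 2×55.85 + 3×16.0
= 111.7 + 48.0
= 159.7 g/mol

159.7 g/mol


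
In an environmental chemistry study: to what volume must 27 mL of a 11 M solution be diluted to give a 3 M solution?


C1V1 = C2V2
11 × 27 = 3 × V2
V2 = 297/3 = 99.0 mL

99.0 mL


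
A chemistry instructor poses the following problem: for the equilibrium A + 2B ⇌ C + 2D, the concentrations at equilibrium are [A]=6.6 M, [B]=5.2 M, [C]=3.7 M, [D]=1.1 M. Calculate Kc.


Kc = [C][D]^2/([A][B]^2)
= (3.7^1 × 1.1^2)/(6.6^1 × 5.2^2)
= 4.477/178.464
= 0.02509

0.02509


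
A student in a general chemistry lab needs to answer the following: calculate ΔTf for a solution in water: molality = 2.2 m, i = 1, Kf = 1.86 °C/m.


ΔTf = Kf × m × i
= 1.86 × 2.2 × 1
= 4.092 °C

4.092 °C


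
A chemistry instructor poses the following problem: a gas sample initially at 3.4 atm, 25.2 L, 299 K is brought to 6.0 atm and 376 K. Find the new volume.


P1V1/T1 = P2V2/T2
V2 = P1V1T2/(T1P2)
= 3.4×25.2×376/(299×6.0)
= 17.957 L

17.957 L


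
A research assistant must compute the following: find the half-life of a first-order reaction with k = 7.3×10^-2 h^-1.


t½ = ln2/k = 0.693147/(7.3×10^-2 h^-1)
= 9.495 h

9.495 h


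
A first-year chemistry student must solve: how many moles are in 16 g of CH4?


M(CH4) = 16.04 g/mol
n = mass/M = 16/16.04 = 0.9975 mol

0.9975 mol


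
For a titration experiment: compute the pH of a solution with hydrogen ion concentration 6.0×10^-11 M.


pH = -log10([H+]) = -log10(6.0×10^-11)
= 11 - log10(6.0)
= 11 - 0.78
= 10.22

10.22


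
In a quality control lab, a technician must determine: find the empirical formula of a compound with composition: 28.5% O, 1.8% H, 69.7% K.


Assume 100 g sample. Moles of each element:
  O: 28.5/16.0 = 1.781 mol
  H: 1.8/1.008 = 1.786 mol
  K: 69.7/39.1 = 1.783 mol
Divide by smallest (1.781):
  O: 1.781/1.781 = 1.0
  H: 1.786/1.781 = 1.0
  K: 1.783/1.781 = 1.0
Empirical formula: KOH

KOH


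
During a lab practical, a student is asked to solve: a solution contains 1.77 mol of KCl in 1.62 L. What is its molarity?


M = n/V = 1.77/1.62 = 1.093 mol/L

1.093 M


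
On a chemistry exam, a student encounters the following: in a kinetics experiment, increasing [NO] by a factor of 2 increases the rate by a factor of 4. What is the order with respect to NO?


rate ∝ [NO]^n
2^n = 4 → n = 2
Order in NO: 2

2


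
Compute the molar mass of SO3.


M(SO3) = 1×32.07 + 3×16.0
= 32.07 + 48.0
= 80.07 g/mol

80.07 g/mol


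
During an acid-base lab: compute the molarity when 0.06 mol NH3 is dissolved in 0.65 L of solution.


M = n/V = 0.06/0.65 = 0.092 mol/L

0.092 M


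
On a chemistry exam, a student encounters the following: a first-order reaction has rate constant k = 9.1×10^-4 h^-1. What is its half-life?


t½ = ln2/k = 0.693147/(9.1×10^-4 h^-1)
= 761.7 h

761.7 h


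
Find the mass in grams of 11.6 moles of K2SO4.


M(K2SO4) = 174.27 g/mol
mass = n × M = 11.6 × 174.27 = 2021.53 g

2021.53 g


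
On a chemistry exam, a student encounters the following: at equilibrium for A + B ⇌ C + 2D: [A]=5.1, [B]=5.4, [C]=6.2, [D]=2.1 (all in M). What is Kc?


Kc = [C][D]^2/([A][B])
= (6.2^1 × 2.1^2)/(5.1^1 × 5.4^1)
= 27.342/27.54
= 0.9928

0.9928


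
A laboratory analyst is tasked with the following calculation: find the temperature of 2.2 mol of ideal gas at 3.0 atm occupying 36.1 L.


PV = nRT  (R = 0.08206 L·atm/(mol·K))
T = PV/(nR) = 3.0×36.1/(2.2×0.08206)
= 108.30/0.180532
= 599.89 K

599.89 K


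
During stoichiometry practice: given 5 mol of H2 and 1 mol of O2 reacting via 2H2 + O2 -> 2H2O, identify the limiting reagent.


Mole ratio available / coefficient:
  H2: 5/2 = 2.500
  O2: 1/1 = 1.000
Smaller ratio is limiting.

O2


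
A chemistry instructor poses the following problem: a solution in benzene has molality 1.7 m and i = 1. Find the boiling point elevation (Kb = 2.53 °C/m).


ΔTb = Kb × m × i
= 2.53 × 1.7 × 1
= 4.301 °C

4.301 °C


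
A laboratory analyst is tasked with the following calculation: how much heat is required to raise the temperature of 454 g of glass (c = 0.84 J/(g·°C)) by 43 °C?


q = mcΔT = 454 × 0.84 × 43
= 16398.48 J

16398.48 J


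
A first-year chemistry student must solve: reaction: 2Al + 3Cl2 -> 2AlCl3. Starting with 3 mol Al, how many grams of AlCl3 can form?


Mole ratio AlCl3:Al = 2:2
n(AlCl3) = 3 × 2/2 = 3.000 mol
mass = 3.000 × 133.33 = 399.99 g

399.99 g


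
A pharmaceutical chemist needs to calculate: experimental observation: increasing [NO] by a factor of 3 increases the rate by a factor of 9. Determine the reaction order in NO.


rate ∝ [NO]^n
3^n = 9 → n = 2
Order in NO: 2

2


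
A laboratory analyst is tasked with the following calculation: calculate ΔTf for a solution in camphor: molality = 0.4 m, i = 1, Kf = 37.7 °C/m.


ΔTf = Kf × m × i
= 37.7 × 0.4 × 1
= 15.08 °C

15.08 °C


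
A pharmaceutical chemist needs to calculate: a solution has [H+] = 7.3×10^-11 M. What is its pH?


pH = -log10([H+]) = -log10(7.3×10^-11)
= 11 - log10(7.3)
= 11 - 0.86
= 10.14

10.14


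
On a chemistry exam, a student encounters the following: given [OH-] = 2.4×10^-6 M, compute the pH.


pOH = -log10([OH-]) = -log10(2.4×10^-6)
= 6 - log10(2.4) = 5.62
pH = 14 - pOH = 14 - 5.62 = 8.38

8.38


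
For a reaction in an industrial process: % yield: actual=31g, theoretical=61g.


% yield = actual/theoretical × 100
= 31/61 × 100
= 50.82%

50.82%


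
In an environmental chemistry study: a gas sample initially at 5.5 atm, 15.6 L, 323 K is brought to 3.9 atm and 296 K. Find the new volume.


P1V1/T1 = P2V2/T2
V2 = P1V1T2/(T1P2)
= 5.5×15.6×296/(323×3.9)
= 20.161 L

20.161 L


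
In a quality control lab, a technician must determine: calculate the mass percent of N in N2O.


M(N2O) = 2×14.01 + 1×16.0 = 44.02 g/mol
Mass of N = 2 × 14.01 = 28.02 g/mol
% N = 28.02/44.02 × 100 = 63.65%

63.65%


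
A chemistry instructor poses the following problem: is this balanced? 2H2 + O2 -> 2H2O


Equation: 2H2 + O2 -> 2H2O
Check atoms: H: 4=4, O: 2=2
Balanced

Yes, balanced


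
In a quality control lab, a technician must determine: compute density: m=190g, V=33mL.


ρ = mass/volume
= 190/33
= 5.758 g/mL

5.758 g/mL


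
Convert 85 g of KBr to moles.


M(KBr) = 119.0 g/mol
n = mass/M = 85/119.0 = 0.7143 mol

0.7143 mol


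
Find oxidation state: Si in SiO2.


x + 2(-2) = 0, so x = +4
Oxidation number: +4

+4


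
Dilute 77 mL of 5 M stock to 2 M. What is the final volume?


C1V1 = C2V2
5 × 77 = 2 × V2
V2 = 385/2 = 192.5 mL

192.5 mL


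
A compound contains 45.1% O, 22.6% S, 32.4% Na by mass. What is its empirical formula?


Assume 100 g sample. Moles of each element:
  O: 45.1/16.0 = 2.819 mol
  S: 22.6/32.07 = 0.705 mol
  Na: 32.4/22.99 = 1.409 mol
Divide by smallest (0.705):
  O: 2.819/0.705 = 4.0
  S: 0.705/0.705 = 1.0
  Na: 1.409/0.705 = 2.0
Empirical formula: Na2SO4

Na2SO4


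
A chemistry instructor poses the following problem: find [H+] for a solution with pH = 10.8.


[H+] = 10^(-pH) = 10^(-10.8)
= 1.58×10^-11 M

1.58×10^-11 M


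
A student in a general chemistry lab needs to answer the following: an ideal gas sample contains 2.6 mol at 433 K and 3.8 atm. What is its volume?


PV = nRT  (R = 0.08206 L·atm/(mol·K))
V = nRT/P = 2.6×0.08206×433/3.8
= 24.311 L

24.311 L


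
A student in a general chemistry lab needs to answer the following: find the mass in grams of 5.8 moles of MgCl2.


M(MgCl2) = 95.21 g/mol
mass = n × M = 5.8 × 95.21 = 552.22 g

552.22 g


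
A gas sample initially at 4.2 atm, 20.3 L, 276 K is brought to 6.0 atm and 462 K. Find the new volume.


P1V1/T1 = P2V2/T2
V2 = P1V1T2/(T1P2)
= 4.2×20.3×462/(276×6.0)
= 23.786 L

23.786 L


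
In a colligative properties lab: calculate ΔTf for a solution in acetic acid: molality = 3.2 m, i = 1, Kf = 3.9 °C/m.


ΔTf = Kf × m × i
= 3.9 × 3.2 × 1
= 12.48 °C

12.48 °C


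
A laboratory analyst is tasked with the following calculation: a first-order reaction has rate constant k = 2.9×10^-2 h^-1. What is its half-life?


t½ = ln2/k = 0.693147/(2.9×10^-2 h^-1)
= 23.90 h

23.90 h


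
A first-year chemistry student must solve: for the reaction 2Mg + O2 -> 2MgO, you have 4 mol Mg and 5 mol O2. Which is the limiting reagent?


Mole ratio available / coefficient:
  Mg: 4/2 = 2.000
  O2: 5/1 = 5.000
Smaller ratio is limiting.

Mg


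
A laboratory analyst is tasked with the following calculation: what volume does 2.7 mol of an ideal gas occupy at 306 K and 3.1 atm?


PV = nRT  (R = 0.08206 L·atm/(mol·K))
V = nRT/P = 2.7×0.08206×306/3.1
= 21.87 L

21.87 L


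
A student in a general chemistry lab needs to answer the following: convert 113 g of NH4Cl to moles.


M(NH4Cl) = 53.49 g/mol
n = mass/M = 113/53.49 = 2.1125 mol

2.1125 mol


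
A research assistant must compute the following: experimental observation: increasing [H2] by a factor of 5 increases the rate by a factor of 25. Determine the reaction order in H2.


rate ∝ [H2]^n
5^n = 25 → n = 2
Order in H2: 2

2
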